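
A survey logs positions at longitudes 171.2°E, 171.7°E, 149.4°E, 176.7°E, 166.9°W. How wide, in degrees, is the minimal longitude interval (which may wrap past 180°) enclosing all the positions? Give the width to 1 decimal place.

43.7°

Sort the longitudes: -166.9°, +149.4°, +171.2°, +171.7°, +176.7°.
Eastward gaps between consecutive values (wrapping around): 316.3°, 21.8°, 0.5°, 5.0°, 16.4°.
Largest gap = 316.3° ⇒ minimal covering band is its complement: 360° − 316.3° = 43.7°.
Band runs from +149.4° eastward to -166.9°, crossing the antimeridian.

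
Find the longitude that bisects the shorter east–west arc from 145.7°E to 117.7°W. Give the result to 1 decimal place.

Signed shortest Δλ from +145.7° to -117.7° is +96.6°.
Midpoint longitude = +145.7° + (+96.6°)/2 = +145.7° + 48.3° = +194.0°.
Normalise into (−180°, 180°]: -166.0°.
(The naïve average (+145.7 + -117.7)/2 = 14.0° is on the wrong side of the globe.)

166.0°W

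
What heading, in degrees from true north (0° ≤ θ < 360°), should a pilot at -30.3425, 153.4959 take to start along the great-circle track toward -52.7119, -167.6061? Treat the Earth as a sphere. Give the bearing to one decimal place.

139.7°

Δλ = -167.6061 − 153.4959 = -321.1020°; wrapped into (−180°, 180°]: 38.8980°.
θ = atan2( sin Δλ · cos φ₂ , cos φ₁ · sin φ₂ − sin φ₁ · cos φ₂ · cos Δλ )
  = atan2(0.38042, -0.44844) = 139.691° → normalised to [0°, 360°): 139.691°.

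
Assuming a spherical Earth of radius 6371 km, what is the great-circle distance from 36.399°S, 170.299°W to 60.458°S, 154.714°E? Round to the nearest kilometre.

3637 km

Δλ = 154.714 − -170.299 = 325.013°; wrapped into (−180°, 180°]: -34.987°.
Δφ = -60.458 − -36.399 = -24.059°.
a = sin²(Δφ/2) + cos φ₁ · cos φ₂ · sin²(Δλ/2) = 0.079297.
c = 2·atan2(√a, √(1−a)) = 0.57092 rad → d = 6371·c ≈ 3637.32 km.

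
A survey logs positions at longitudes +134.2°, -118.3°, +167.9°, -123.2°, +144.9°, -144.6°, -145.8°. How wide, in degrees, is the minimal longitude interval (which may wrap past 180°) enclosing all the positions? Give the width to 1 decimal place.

107.5°

Sort the longitudes: -145.8°, -144.6°, -123.2°, -118.3°, +134.2°, +144.9°, +167.9°.
Eastward gaps between consecutive values (wrapping around): 1.2°, 21.4°, 4.9°, 252.5°, 10.7°, 23.0°, 46.3°.
Largest gap = 252.5° ⇒ minimal covering band is its complement: 360° − 252.5° = 107.5°.
Band runs from +134.2° eastward to -118.3°, crossing the antimeridian.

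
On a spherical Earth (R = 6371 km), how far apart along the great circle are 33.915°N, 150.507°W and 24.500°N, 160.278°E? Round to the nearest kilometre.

4844 km

Δλ = 160.278 − -150.507 = 310.785°; wrapped into (−180°, 180°]: -49.215°.
Δφ = 24.500 − 33.915 = -9.415°.
a = sin²(Δφ/2) + cos φ₁ · cos φ₂ · sin²(Δλ/2) = 0.137669.
c = 2·atan2(√a, √(1−a)) = 0.76025 rad → d = 6371·c ≈ 4843.57 km.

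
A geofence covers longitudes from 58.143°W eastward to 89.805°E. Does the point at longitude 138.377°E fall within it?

No

Band width going east from -58.143° to +89.805°: ((89.805 − -58.143) mod 360) = 147.948°.
Offset of +138.377° east of the west edge: ((138.377 − -58.143) mod 360) = 196.520°.
196.520° > 147.948° ⇒ outside.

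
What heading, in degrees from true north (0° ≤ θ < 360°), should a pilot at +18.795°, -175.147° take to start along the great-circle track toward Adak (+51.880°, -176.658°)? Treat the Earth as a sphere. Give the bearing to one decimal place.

Δλ = -176.658 − -175.147 = -1.511°.
θ = atan2( sin Δλ · cos φ₂ , cos φ₁ · sin φ₂ − sin φ₁ · cos φ₂ · cos Δλ )
  = atan2(-0.01628, 0.54595) = -1.708° → normalised to [0°, 360°): 358.292°.

358.3°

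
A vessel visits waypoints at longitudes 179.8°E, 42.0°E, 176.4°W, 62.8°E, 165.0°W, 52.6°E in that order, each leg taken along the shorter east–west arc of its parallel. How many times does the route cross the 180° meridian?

Leg 1: +179.8° → +42.0°, shortest Δλ = -137.8° (west) — does not cross 180°.
Leg 2: +42.0° → -176.4°, shortest Δλ = 141.6° (east) — crosses 180°.
Leg 3: -176.4° → +62.8°, shortest Δλ = -120.8° (west) — crosses 180°.
Leg 4: +62.8° → -165.0°, shortest Δλ = 132.2° (east) — crosses 180°.
Leg 5: -165.0° → +52.6°, shortest Δλ = -142.4° (west) — crosses 180°.
Total crossings: 4.

4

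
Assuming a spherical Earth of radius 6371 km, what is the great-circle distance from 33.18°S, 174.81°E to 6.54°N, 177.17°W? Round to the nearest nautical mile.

Δλ = -177.17 − 174.81 = -351.98°; wrapped into (−180°, 180°]: 8.02°.
Δφ = 6.54 − -33.18 = 39.72°.
a = sin²(Δφ/2) + cos φ₁ · cos φ₂ · sin²(Δλ/2) = 0.119478.
c = 2·atan2(√a, √(1−a)) = 0.70588 rad → d = 6371·c ≈ 4497.13 km ≈ 2428.26 nmi.

2428 nmi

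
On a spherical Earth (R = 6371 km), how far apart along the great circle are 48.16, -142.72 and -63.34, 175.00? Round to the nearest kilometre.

12941 km

Δλ = 175.00 − -142.72 = 317.72°; wrapped into (−180°, 180°]: -42.28°.
Δφ = -63.34 − 48.16 = -111.50°.
a = sin²(Δφ/2) + cos φ₁ · cos φ₂ · sin²(Δλ/2) = 0.722180.
c = 2·atan2(√a, √(1−a)) = 2.03126 rad → d = 6371·c ≈ 12941.13 km.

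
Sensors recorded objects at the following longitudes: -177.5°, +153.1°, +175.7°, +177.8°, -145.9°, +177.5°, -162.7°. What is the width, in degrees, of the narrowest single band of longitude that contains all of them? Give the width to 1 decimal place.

61.0°

Sort the longitudes: -177.5°, -162.7°, -145.9°, +153.1°, +175.7°, +177.5°, +177.8°.
Eastward gaps between consecutive values (wrapping around): 14.8°, 16.8°, 299.0°, 22.6°, 1.8°, 0.3°, 4.7°.
Largest gap = 299.0° ⇒ minimal covering band is its complement: 360° − 299.0° = 61.0°.
Band runs from +153.1° eastward to -145.9°, crossing the antimeridian.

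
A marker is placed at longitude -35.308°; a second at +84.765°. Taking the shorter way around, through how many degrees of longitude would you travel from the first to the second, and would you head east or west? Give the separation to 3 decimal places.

120.073° east

Raw difference: 84.765 − -35.308 = 120.073°.
Normalise into (−180°, 180°]: 120.073° stays 120.073°.
Positive ⇒ the second point lies to the east; separation 120.073°.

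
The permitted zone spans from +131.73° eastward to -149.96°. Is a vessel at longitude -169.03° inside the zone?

Band width going east from +131.73° to -149.96°: ((-149.96 − 131.73) mod 360) = 78.31°.
Offset of -169.03° east of the west edge: ((-169.03 − 131.73) mod 360) = 59.24°.
59.24° ≤ 78.31° ⇒ inside.

Yes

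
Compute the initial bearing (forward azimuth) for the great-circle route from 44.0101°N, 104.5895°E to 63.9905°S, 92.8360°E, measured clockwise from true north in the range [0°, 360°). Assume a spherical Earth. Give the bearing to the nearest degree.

185°

Δλ = 92.8360 − 104.5895 = -11.7535°.
θ = atan2( sin Δλ · cos φ₂ , cos φ₁ · sin φ₂ − sin φ₁ · cos φ₂ · cos Δλ )
  = atan2(-0.08933, -0.94467) = -174.598° → normalised to [0°, 360°): 185.402°.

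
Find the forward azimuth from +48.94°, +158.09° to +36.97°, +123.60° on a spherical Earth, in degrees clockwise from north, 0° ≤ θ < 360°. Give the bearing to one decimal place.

257.4°

Δλ = 123.60 − 158.09 = -34.49°.
θ = atan2( sin Δλ · cos φ₂ , cos φ₁ · sin φ₂ − sin φ₁ · cos φ₂ · cos Δλ )
  = atan2(-0.45242, -0.10151) = -102.646° → normalised to [0°, 360°): 257.354°.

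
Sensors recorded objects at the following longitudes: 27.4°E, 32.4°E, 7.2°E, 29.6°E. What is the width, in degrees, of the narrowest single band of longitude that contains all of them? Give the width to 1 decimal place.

Sort the longitudes: +7.2°, +27.4°, +29.6°, +32.4°.
Eastward gaps between consecutive values (wrapping around): 20.2°, 2.2°, 2.8°, 334.8°.
Largest gap = 334.8° ⇒ minimal covering band is its complement: 360° − 334.8° = 25.2°.
Band runs from +7.2° eastward to +32.4°.

25.2°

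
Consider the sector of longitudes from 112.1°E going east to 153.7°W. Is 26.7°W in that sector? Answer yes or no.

Band width going east from +112.1° to -153.7°: ((-153.7 − 112.1) mod 360) = 94.2°.
Offset of -26.7° east of the west edge: ((-26.7 − 112.1) mod 360) = 221.2°.
221.2° > 94.2° ⇒ outside.

No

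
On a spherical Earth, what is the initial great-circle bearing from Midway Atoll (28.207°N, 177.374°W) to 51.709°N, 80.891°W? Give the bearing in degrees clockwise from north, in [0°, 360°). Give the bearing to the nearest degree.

Δλ = -80.891 − -177.374 = 96.483°.
θ = atan2( sin Δλ · cos φ₂ , cos φ₁ · sin φ₂ − sin φ₁ · cos φ₂ · cos Δλ )
  = atan2(0.61569, 0.72474) = 40.349° → normalised to [0°, 360°): 40.349°.

40°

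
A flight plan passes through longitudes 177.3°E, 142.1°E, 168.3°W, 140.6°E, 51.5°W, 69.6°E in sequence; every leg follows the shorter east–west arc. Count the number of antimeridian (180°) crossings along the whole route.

Leg 1: +177.3° → +142.1°, shortest Δλ = -35.2° (west) — does not cross 180°.
Leg 2: +142.1° → -168.3°, shortest Δλ = 49.6° (east) — crosses 180°.
Leg 3: -168.3° → +140.6°, shortest Δλ = -51.1° (west) — crosses 180°.
Leg 4: +140.6° → -51.5°, shortest Δλ = 167.9° (east) — crosses 180°.
Leg 5: -51.5° → +69.6°, shortest Δλ = 121.1° (east) — does not cross 180°.
Total crossings: 3.

3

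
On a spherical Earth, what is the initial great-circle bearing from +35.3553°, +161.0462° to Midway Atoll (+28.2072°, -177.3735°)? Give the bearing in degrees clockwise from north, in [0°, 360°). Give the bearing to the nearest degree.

Δλ = -177.3735 − 161.0462 = -338.4197°; wrapped into (−180°, 180°]: 21.5803°.
θ = atan2( sin Δλ · cos φ₂ , cos φ₁ · sin φ₂ − sin φ₁ · cos φ₂ · cos Δλ )
  = atan2(0.32413, -0.08869) = 105.303° → normalised to [0°, 360°): 105.303°.

105°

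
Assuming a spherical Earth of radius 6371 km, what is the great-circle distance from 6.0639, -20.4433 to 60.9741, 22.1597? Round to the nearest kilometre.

Δλ = 22.1597 − -20.4433 = 42.6030°.
Δφ = 60.9741 − 6.0639 = 54.9102°.
a = sin²(Δφ/2) + cos φ₁ · cos φ₂ · sin²(Δλ/2) = 0.276244.
c = 2·atan2(√a, √(1−a)) = 1.10682 rad → d = 6371·c ≈ 7051.52 km.

7052 km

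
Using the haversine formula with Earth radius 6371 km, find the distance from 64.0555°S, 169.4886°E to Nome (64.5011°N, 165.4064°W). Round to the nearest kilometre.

14441 km

Δλ = -165.4064 − 169.4886 = -334.8950°; wrapped into (−180°, 180°]: 25.1050°.
Δφ = 64.5011 − -64.0555 = 128.5566°.
a = sin²(Δφ/2) + cos φ₁ · cos φ₂ · sin²(Δλ/2) = 0.820540.
c = 2·atan2(√a, √(1−a)) = 2.26670 rad → d = 6371·c ≈ 14441.15 km.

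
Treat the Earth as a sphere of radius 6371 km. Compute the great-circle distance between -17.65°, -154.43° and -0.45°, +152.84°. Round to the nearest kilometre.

6070 km

Δλ = 152.84 − -154.43 = 307.27°; wrapped into (−180°, 180°]: -52.73°.
Δφ = -0.45 − -17.65 = 17.20°.
a = sin²(Δφ/2) + cos φ₁ · cos φ₂ · sin²(Δλ/2) = 0.210286.
c = 2·atan2(√a, √(1−a)) = 0.95277 rad → d = 6371·c ≈ 6070.09 km.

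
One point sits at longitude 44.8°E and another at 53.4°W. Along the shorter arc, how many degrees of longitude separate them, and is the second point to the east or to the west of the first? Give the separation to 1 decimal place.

Raw difference: -53.4 − 44.8 = -98.2°.
Normalise into (−180°, 180°]: -98.2° stays -98.2°.
Negative ⇒ the second point lies to the west; separation 98.2°.

98.2° west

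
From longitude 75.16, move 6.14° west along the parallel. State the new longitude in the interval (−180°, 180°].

Start at +75.16°; shift −6.14° → +69.02°.
+69.02° already lies in (−180°, 180°].

+69.02°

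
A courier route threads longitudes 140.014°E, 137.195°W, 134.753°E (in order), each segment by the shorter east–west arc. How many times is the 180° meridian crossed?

Leg 1: +140.014° → -137.195°, shortest Δλ = 82.791° (east) — crosses 180°.
Leg 2: -137.195° → +134.753°, shortest Δλ = -88.052° (west) — crosses 180°.
Total crossings: 2.

2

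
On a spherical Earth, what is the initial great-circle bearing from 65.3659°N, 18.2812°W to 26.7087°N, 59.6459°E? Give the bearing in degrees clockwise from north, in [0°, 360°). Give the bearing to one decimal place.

88.9°

Δλ = 59.6459 − -18.2812 = 77.9271°.
θ = atan2( sin Δλ · cos φ₂ , cos φ₁ · sin φ₂ − sin φ₁ · cos φ₂ · cos Δλ )
  = atan2(0.87355, 0.01751) = 88.852° → normalised to [0°, 360°): 88.852°.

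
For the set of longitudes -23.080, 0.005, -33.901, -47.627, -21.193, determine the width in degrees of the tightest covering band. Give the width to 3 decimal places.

Sort the longitudes: -47.627°, -33.901°, -23.080°, -21.193°, +0.005°.
Eastward gaps between consecutive values (wrapping around): 13.726°, 10.821°, 1.887°, 21.198°, 312.368°.
Largest gap = 312.368° ⇒ minimal covering band is its complement: 360° − 312.368° = 47.632°.
Band runs from -47.627° eastward to +0.005°.

47.632°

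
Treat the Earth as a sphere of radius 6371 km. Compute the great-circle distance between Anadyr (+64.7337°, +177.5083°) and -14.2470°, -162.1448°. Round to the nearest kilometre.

8949 km

Δλ = -162.1448 − 177.5083 = -339.6531°; wrapped into (−180°, 180°]: 20.3469°.
Δφ = -14.2470 − 64.7337 = -78.9807°.
a = sin²(Δφ/2) + cos φ₁ · cos φ₂ · sin²(Δλ/2) = 0.417337.
c = 2·atan2(√a, √(1−a)) = 1.40471 rad → d = 6371·c ≈ 8949.39 km.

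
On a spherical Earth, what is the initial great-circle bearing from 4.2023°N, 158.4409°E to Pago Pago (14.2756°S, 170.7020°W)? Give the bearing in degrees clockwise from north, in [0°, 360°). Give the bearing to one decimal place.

Δλ = -170.7020 − 158.4409 = -329.1429°; wrapped into (−180°, 180°]: 30.8571°.
θ = atan2( sin Δλ · cos φ₂ , cos φ₁ · sin φ₂ − sin φ₁ · cos φ₂ · cos Δλ )
  = atan2(0.49706, -0.30689) = 121.691° → normalised to [0°, 360°): 121.691°.

121.7°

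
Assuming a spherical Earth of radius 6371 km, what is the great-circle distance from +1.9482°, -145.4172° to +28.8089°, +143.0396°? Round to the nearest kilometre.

Δλ = 143.0396 − -145.4172 = 288.4568°; wrapped into (−180°, 180°]: -71.5432°.
Δφ = 28.8089 − 1.9482 = 26.8607°.
a = sin²(Δφ/2) + cos φ₁ · cos φ₂ · sin²(Δλ/2) = 0.353186.
c = 2·atan2(√a, √(1−a)) = 1.27278 rad → d = 6371·c ≈ 8108.86 km.

8109 km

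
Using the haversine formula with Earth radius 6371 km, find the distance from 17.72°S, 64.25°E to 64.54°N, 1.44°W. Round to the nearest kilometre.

10686 km

Δλ = -1.44 − 64.25 = -65.69°.
Δφ = 64.54 − -17.72 = 82.26°.
a = sin²(Δφ/2) + cos φ₁ · cos φ₂ · sin²(Δλ/2) = 0.553117.
c = 2·atan2(√a, √(1−a)) = 1.67723 rad → d = 6371·c ≈ 10685.63 km.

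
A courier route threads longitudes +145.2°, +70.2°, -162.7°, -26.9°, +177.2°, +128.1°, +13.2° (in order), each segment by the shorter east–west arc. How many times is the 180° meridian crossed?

2

Leg 1: +145.2° → +70.2°, shortest Δλ = -75.0° (west) — does not cross 180°.
Leg 2: +70.2° → -162.7°, shortest Δλ = 127.1° (east) — crosses 180°.
Leg 3: -162.7° → -26.9°, shortest Δλ = 135.8° (east) — does not cross 180°.
Leg 4: -26.9° → +177.2°, shortest Δλ = -155.9° (west) — crosses 180°.
Leg 5: +177.2° → +128.1°, shortest Δλ = -49.1° (west) — does not cross 180°.
Leg 6: +128.1° → +13.2°, shortest Δλ = -114.9° (west) — does not cross 180°.
Total crossings: 2.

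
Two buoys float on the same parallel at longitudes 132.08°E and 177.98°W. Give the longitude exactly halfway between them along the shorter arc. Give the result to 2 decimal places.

157.05°E

Signed shortest Δλ from +132.08° to -177.98° is +49.94°.
Midpoint longitude = +132.08° + (+49.94°)/2 = +132.08° + 24.97° = +157.05°.
(The naïve average (+132.08 + -177.98)/2 = -22.95° is on the wrong side of the globe.)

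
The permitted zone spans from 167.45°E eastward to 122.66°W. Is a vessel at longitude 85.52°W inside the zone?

No

Band width going east from +167.45° to -122.66°: ((-122.66 − 167.45) mod 360) = 69.89°.
Offset of -85.52° east of the west edge: ((-85.52 − 167.45) mod 360) = 107.03°.
107.03° > 69.89° ⇒ outside.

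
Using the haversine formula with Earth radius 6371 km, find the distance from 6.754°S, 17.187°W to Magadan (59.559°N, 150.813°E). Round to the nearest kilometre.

Δλ = 150.813 − -17.187 = 168.000°.
Δφ = 59.559 − -6.754 = 66.313°.
a = sin²(Δφ/2) + cos φ₁ · cos φ₂ · sin²(Δλ/2) = 0.796767.
c = 2·atan2(√a, √(1−a)) = 2.20624 rad → d = 6371·c ≈ 14055.96 km.

14056 km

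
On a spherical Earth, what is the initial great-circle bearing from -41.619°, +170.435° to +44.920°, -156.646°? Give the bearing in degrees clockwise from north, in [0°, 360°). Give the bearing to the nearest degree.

Δλ = -156.646 − 170.435 = -327.081°; wrapped into (−180°, 180°]: 32.919°.
θ = atan2( sin Δλ · cos φ₂ , cos φ₁ · sin φ₂ − sin φ₁ · cos φ₂ · cos Δλ )
  = atan2(0.38482, 0.92267) = 22.640° → normalised to [0°, 360°): 22.640°.

23°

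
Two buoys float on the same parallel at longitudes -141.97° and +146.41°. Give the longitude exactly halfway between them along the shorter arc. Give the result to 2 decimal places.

Signed shortest Δλ from -141.97° to +146.41° is -71.62°.
Midpoint longitude = -141.97° + (-71.62°)/2 = -141.97° − 35.81° = -177.78°.
(The naïve average (-141.97 + +146.41)/2 = 2.22° is on the wrong side of the globe.)

-177.78°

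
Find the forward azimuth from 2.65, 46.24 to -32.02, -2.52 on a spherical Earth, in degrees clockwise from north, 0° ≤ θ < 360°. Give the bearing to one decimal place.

228.9°

Δλ = -2.52 − 46.24 = -48.76°.
θ = atan2( sin Δλ · cos φ₂ , cos φ₁ · sin φ₂ − sin φ₁ · cos φ₂ · cos Δλ )
  = atan2(-0.63755, -0.55549) = -131.065° → normalised to [0°, 360°): 228.935°.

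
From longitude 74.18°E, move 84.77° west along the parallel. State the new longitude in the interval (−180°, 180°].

Start at +74.18°; shift −84.77° → -10.59°.
-10.59° already lies in (−180°, 180°].

10.59°W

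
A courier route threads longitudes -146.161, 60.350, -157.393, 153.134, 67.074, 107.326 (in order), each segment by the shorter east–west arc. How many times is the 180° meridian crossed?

Leg 1: -146.161° → +60.350°, shortest Δλ = -153.489° (west) — crosses 180°.
Leg 2: +60.350° → -157.393°, shortest Δλ = 142.257° (east) — crosses 180°.
Leg 3: -157.393° → +153.134°, shortest Δλ = -49.473° (west) — crosses 180°.
Leg 4: +153.134° → +67.074°, shortest Δλ = -86.06° (west) — does not cross 180°.
Leg 5: +67.074° → +107.326°, shortest Δλ = 40.252° (east) — does not cross 180°.
Total crossings: 3.

3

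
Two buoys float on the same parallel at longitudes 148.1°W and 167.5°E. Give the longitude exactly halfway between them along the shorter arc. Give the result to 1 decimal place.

Signed shortest Δλ from -148.1° to +167.5° is -44.4°.
Midpoint longitude = -148.1° + (-44.4°)/2 = -148.1° − 22.2° = -170.3°.
(The naïve average (-148.1 + +167.5)/2 = 9.7° is on the wrong side of the globe.)

170.3°W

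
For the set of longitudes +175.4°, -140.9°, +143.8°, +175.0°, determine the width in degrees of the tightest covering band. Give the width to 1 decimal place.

75.3°

Sort the longitudes: -140.9°, +143.8°, +175.0°, +175.4°.
Eastward gaps between consecutive values (wrapping around): 284.7°, 31.2°, 0.4°, 43.7°.
Largest gap = 284.7° ⇒ minimal covering band is its complement: 360° − 284.7° = 75.3°.
Band runs from +143.8° eastward to -140.9°, crossing the antimeridian.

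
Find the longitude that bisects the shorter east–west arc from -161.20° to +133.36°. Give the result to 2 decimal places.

+166.08°

Signed shortest Δλ from -161.20° to +133.36° is -65.44°.
Midpoint longitude = -161.20° + (-65.44°)/2 = -161.20° − 32.72° = -193.92°.
Normalise into (−180°, 180°]: +166.08°.
(The naïve average (-161.20 + +133.36)/2 = -13.92° is on the wrong side of the globe.)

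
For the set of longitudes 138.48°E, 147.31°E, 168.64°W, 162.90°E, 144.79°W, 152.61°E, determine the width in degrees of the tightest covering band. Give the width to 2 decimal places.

76.73°

Sort the longitudes: -168.64°, -144.79°, +138.48°, +147.31°, +152.61°, +162.90°.
Eastward gaps between consecutive values (wrapping around): 23.85°, 283.27°, 8.83°, 5.30°, 10.29°, 28.46°.
Largest gap = 283.27° ⇒ minimal covering band is its complement: 360° − 283.27° = 76.73°.
Band runs from +138.48° eastward to -144.79°, crossing the antimeridian.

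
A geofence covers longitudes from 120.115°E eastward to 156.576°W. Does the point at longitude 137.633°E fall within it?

Band width going east from +120.115° to -156.576°: ((-156.576 − 120.115) mod 360) = 83.309°.
Offset of +137.633° east of the west edge: ((137.633 − 120.115) mod 360) = 17.518°.
17.518° ≤ 83.309° ⇒ inside.

Yes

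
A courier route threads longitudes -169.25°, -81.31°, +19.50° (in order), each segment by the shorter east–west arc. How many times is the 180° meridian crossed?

Leg 1: -169.25° → -81.31°, shortest Δλ = 87.94° (east) — does not cross 180°.
Leg 2: -81.31° → +19.50°, shortest Δλ = 100.81° (east) — does not cross 180°.
Total crossings: 0.

0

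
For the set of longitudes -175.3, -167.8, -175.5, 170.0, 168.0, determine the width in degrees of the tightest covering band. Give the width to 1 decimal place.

24.2°

Sort the longitudes: -175.5°, -175.3°, -167.8°, +168.0°, +170.0°.
Eastward gaps between consecutive values (wrapping around): 0.2°, 7.5°, 335.8°, 2.0°, 14.5°.
Largest gap = 335.8° ⇒ minimal covering band is its complement: 360° − 335.8° = 24.2°.
Band runs from +168.0° eastward to -167.8°, crossing the antimeridian.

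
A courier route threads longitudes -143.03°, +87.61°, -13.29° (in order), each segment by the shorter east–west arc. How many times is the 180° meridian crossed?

1

Leg 1: -143.03° → +87.61°, shortest Δλ = -129.36° (west) — crosses 180°.
Leg 2: +87.61° → -13.29°, shortest Δλ = -100.9° (west) — does not cross 180°.
Total crossings: 1.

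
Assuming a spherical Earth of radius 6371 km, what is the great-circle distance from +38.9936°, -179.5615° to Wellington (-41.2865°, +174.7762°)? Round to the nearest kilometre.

8945 km

Δλ = 174.7762 − -179.5615 = 354.3377°; wrapped into (−180°, 180°]: -5.6623°.
Δφ = -41.2865 − 38.9936 = -80.2801°.
a = sin²(Δφ/2) + cos φ₁ · cos φ₂ · sin²(Δλ/2) = 0.417009.
c = 2·atan2(√a, √(1−a)) = 1.40404 rad → d = 6371·c ≈ 8945.15 km.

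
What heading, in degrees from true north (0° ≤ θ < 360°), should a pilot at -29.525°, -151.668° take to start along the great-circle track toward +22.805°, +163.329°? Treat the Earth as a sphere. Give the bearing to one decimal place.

315.3°

Δλ = 163.329 − -151.668 = 314.997°; wrapped into (−180°, 180°]: -45.003°.
θ = atan2( sin Δλ · cos φ₂ , cos φ₁ · sin φ₂ − sin φ₁ · cos φ₂ · cos Δλ )
  = atan2(-0.65187, 0.65847) = -44.711° → normalised to [0°, 360°): 315.289°.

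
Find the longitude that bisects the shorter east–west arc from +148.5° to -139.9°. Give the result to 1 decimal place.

-175.7°

Signed shortest Δλ from +148.5° to -139.9° is +71.6°.
Midpoint longitude = +148.5° + (+71.6°)/2 = +148.5° + 35.8° = +184.3°.
Normalise into (−180°, 180°]: -175.7°.
(The naïve average (+148.5 + -139.9)/2 = 4.3° is on the wrong side of the globe.)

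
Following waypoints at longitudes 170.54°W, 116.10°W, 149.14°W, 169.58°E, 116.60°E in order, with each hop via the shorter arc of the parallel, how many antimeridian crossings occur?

Leg 1: -170.54° → -116.10°, shortest Δλ = 54.44° (east) — does not cross 180°.
Leg 2: -116.10° → -149.14°, shortest Δλ = -33.04° (west) — does not cross 180°.
Leg 3: -149.14° → +169.58°, shortest Δλ = -41.28° (west) — crosses 180°.
Leg 4: +169.58° → +116.60°, shortest Δλ = -52.98° (west) — does not cross 180°.
Total crossings: 1.

1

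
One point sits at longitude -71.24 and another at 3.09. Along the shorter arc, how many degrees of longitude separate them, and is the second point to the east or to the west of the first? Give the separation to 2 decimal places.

74.33° east

Raw difference: 3.09 − -71.24 = 74.33°.
Normalise into (−180°, 180°]: 74.33° stays 74.33°.
Positive ⇒ the second point lies to the east; separation 74.33°.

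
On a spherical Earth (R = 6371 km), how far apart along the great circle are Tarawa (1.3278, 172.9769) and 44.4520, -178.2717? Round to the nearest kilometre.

4872 km

Δλ = -178.2717 − 172.9769 = -351.2486°; wrapped into (−180°, 180°]: 8.7514°.
Δφ = 44.4520 − 1.3278 = 43.1242°.
a = sin²(Δφ/2) + cos φ₁ · cos φ₂ · sin²(Δλ/2) = 0.139217.
c = 2·atan2(√a, √(1−a)) = 0.76474 rad → d = 6371·c ≈ 4872.13 km.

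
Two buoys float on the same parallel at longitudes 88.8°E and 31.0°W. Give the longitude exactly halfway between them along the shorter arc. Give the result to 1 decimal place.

28.9°E

Signed shortest Δλ from +88.8° to -31.0° is -119.8°.
Midpoint longitude = +88.8° + (-119.8°)/2 = +88.8° − 59.9° = +28.9°.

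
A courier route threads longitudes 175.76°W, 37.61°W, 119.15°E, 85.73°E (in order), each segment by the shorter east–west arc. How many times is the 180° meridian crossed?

0

Leg 1: -175.76° → -37.61°, shortest Δλ = 138.15° (east) — does not cross 180°.
Leg 2: -37.61° → +119.15°, shortest Δλ = 156.76° (east) — does not cross 180°.
Leg 3: +119.15° → +85.73°, shortest Δλ = -33.42° (west) — does not cross 180°.
Total crossings: 0.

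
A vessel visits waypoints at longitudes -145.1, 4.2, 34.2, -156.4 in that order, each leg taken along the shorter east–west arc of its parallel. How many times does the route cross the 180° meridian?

Leg 1: -145.1° → +4.2°, shortest Δλ = 149.3° (east) — does not cross 180°.
Leg 2: +4.2° → +34.2°, shortest Δλ = 30.0° (east) — does not cross 180°.
Leg 3: +34.2° → -156.4°, shortest Δλ = 169.4° (east) — crosses 180°.
Total crossings: 1.

1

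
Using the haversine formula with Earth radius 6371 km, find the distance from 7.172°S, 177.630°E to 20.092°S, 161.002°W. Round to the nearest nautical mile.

1465 nmi

Δλ = -161.002 − 177.630 = -338.632°; wrapped into (−180°, 180°]: 21.368°.
Δφ = -20.092 − -7.172 = -12.920°.
a = sin²(Δφ/2) + cos φ₁ · cos φ₂ · sin²(Δλ/2) = 0.044684.
c = 2·atan2(√a, √(1−a)) = 0.42599 rad → d = 6371·c ≈ 2713.97 km ≈ 1465.42 nmi.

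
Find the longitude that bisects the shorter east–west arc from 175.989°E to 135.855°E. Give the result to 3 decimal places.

Signed shortest Δλ from +175.989° to +135.855° is -40.134°.
Midpoint longitude = +175.989° + (-40.134°)/2 = +175.989° − 20.067° = +155.922°.

155.922°E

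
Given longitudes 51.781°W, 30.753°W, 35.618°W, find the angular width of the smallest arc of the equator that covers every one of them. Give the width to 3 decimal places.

21.028°

Sort the longitudes: -51.781°, -35.618°, -30.753°.
Eastward gaps between consecutive values (wrapping around): 16.163°, 4.865°, 338.972°.
Largest gap = 338.972° ⇒ minimal covering band is its complement: 360° − 338.972° = 21.028°.
Band runs from -51.781° eastward to -30.753°.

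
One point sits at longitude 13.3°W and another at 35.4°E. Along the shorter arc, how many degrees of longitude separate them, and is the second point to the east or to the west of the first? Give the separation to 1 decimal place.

Raw difference: 35.4 − -13.3 = 48.7°.
Normalise into (−180°, 180°]: 48.7° stays 48.7°.
Positive ⇒ the second point lies to the east; separation 48.7°.

48.7° east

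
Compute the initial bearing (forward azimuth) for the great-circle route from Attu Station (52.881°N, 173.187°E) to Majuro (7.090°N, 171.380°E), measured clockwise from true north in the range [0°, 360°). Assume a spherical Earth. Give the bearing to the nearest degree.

Δλ = 171.380 − 173.187 = -1.807°.
θ = atan2( sin Δλ · cos φ₂ , cos φ₁ · sin φ₂ − sin φ₁ · cos φ₂ · cos Δλ )
  = atan2(-0.03129, -0.71641) = -177.499° → normalised to [0°, 360°): 182.501°.

183°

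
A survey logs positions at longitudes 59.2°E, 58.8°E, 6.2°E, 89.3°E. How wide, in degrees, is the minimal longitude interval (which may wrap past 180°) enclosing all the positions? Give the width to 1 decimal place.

Sort the longitudes: +6.2°, +58.8°, +59.2°, +89.3°.
Eastward gaps between consecutive values (wrapping around): 52.6°, 0.4°, 30.1°, 276.9°.
Largest gap = 276.9° ⇒ minimal covering band is its complement: 360° − 276.9° = 83.1°.
Band runs from +6.2° eastward to +89.3°.

83.1°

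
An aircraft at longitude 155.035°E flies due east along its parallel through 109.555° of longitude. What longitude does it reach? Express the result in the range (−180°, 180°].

95.410°W

Start at +155.035°; shift +109.555° → +264.590°.
+264.590° lies outside (−180°, 180°]; subtract 360° → -95.410°.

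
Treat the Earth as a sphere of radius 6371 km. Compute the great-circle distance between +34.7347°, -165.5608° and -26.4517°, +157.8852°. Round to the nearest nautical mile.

4220 nmi

Δλ = 157.8852 − -165.5608 = 323.4460°; wrapped into (−180°, 180°]: -36.5540°.
Δφ = -26.4517 − 34.7347 = -61.1864°.
a = sin²(Δφ/2) + cos φ₁ · cos φ₂ · sin²(Δλ/2) = 0.331383.
c = 2·atan2(√a, √(1−a)) = 1.22682 rad → d = 6371·c ≈ 7816.07 km ≈ 4220.34 nmi.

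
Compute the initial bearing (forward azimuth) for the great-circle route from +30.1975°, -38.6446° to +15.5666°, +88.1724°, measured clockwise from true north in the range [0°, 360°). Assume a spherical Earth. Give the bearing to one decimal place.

Δλ = 88.1724 − -38.6446 = 126.8170°.
θ = atan2( sin Δλ · cos φ₂ , cos φ₁ · sin φ₂ − sin φ₁ · cos φ₂ · cos Δλ )
  = atan2(0.77119, 0.52230) = 55.891° → normalised to [0°, 360°): 55.891°.

55.9°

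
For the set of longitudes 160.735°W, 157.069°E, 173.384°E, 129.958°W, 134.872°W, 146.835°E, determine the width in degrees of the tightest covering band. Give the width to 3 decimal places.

83.207°

Sort the longitudes: -160.735°, -134.872°, -129.958°, +146.835°, +157.069°, +173.384°.
Eastward gaps between consecutive values (wrapping around): 25.863°, 4.914°, 276.793°, 10.234°, 16.315°, 25.881°.
Largest gap = 276.793° ⇒ minimal covering band is its complement: 360° − 276.793° = 83.207°.
Band runs from +146.835° eastward to -129.958°, crossing the antimeridian.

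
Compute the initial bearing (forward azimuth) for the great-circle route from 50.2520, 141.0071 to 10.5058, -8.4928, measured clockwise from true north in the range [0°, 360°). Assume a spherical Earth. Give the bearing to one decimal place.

327.0°

Δλ = -8.4928 − 141.0071 = -149.4999°.
θ = atan2( sin Δλ · cos φ₂ , cos φ₁ · sin φ₂ − sin φ₁ · cos φ₂ · cos Δλ )
  = atan2(-0.49903, 0.76796) = -33.017° → normalised to [0°, 360°): 326.983°.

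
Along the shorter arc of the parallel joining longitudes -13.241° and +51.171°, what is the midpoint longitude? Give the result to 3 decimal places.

+18.965°

Signed shortest Δλ from -13.241° to +51.171° is +64.412°.
Midpoint longitude = -13.241° + (+64.412°)/2 = -13.241° + 32.206° = +18.965°.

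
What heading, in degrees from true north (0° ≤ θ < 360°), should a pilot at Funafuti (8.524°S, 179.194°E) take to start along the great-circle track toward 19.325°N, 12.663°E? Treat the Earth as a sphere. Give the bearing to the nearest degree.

Δλ = 12.663 − 179.194 = -166.531°.
θ = atan2( sin Δλ · cos φ₂ , cos φ₁ · sin φ₂ − sin φ₁ · cos φ₂ · cos Δλ )
  = atan2(-0.21980, 0.19125) = -48.973° → normalised to [0°, 360°): 311.027°.

311°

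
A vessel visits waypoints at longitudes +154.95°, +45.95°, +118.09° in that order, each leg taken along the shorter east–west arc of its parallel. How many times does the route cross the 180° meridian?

0

Leg 1: +154.95° → +45.95°, shortest Δλ = -109.0° (west) — does not cross 180°.
Leg 2: +45.95° → +118.09°, shortest Δλ = 72.14° (east) — does not cross 180°.
Total crossings: 0.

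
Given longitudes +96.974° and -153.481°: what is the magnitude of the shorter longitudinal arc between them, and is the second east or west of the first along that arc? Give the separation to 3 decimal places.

Raw difference: -153.481 − 96.974 = -250.455°.
Normalise into (−180°, 180°]: -250.455° + 360° = 109.545°.
Positive ⇒ the second point lies to the east; separation 109.545°.

109.545° east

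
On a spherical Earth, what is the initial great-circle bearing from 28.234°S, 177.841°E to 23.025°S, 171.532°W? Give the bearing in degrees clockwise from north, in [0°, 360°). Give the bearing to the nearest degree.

Δλ = -171.532 − 177.841 = -349.373°; wrapped into (−180°, 180°]: 10.627°.
θ = atan2( sin Δλ · cos φ₂ , cos φ₁ · sin φ₂ − sin φ₁ · cos φ₂ · cos Δλ )
  = atan2(0.16972, 0.08332) = 63.852° → normalised to [0°, 360°): 63.852°.

64°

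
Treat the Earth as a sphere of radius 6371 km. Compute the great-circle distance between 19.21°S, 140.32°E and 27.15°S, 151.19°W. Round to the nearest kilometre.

6975 km

Δλ = -151.19 − 140.32 = -291.51°; wrapped into (−180°, 180°]: 68.49°.
Δφ = -27.15 − -19.21 = -7.94°.
a = sin²(Δφ/2) + cos φ₁ · cos φ₂ · sin²(Δλ/2) = 0.270880.
c = 2·atan2(√a, √(1−a)) = 1.09478 rad → d = 6371·c ≈ 6974.86 km.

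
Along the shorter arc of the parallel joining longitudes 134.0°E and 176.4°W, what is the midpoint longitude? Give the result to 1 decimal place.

Signed shortest Δλ from +134.0° to -176.4° is +49.6°.
Midpoint longitude = +134.0° + (+49.6°)/2 = +134.0° + 24.8° = +158.8°.
(The naïve average (+134.0 + -176.4)/2 = -21.2° is on the wrong side of the globe.)

158.8°E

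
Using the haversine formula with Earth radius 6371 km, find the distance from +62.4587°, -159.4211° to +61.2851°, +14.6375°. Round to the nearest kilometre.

Δλ = 14.6375 − -159.4211 = 174.0586°.
Δφ = 61.2851 − 62.4587 = -1.1736°.
a = sin²(Δφ/2) + cos φ₁ · cos φ₂ · sin²(Δλ/2) = 0.221663.
c = 2·atan2(√a, √(1−a)) = 0.98042 rad → d = 6371·c ≈ 6246.26 km.

6246 km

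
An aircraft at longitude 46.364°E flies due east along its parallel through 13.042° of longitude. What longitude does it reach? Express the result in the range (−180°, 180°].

59.406°E

Start at +46.364°; shift +13.042° → +59.406°.
+59.406° already lies in (−180°, 180°].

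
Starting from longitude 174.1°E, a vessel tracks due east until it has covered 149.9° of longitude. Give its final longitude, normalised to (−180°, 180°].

36.0°W

Start at +174.1°; shift +149.9° → +324.0°.
+324.0° lies outside (−180°, 180°]; subtract 360° → -36.0°.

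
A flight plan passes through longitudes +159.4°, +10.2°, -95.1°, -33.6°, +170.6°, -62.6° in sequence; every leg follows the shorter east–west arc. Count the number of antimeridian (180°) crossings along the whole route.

2

Leg 1: +159.4° → +10.2°, shortest Δλ = -149.2° (west) — does not cross 180°.
Leg 2: +10.2° → -95.1°, shortest Δλ = -105.3° (west) — does not cross 180°.
Leg 3: -95.1° → -33.6°, shortest Δλ = 61.5° (east) — does not cross 180°.
Leg 4: -33.6° → +170.6°, shortest Δλ = -155.8° (west) — crosses 180°.
Leg 5: +170.6° → -62.6°, shortest Δλ = 126.8° (east) — crosses 180°.
Total crossings: 2.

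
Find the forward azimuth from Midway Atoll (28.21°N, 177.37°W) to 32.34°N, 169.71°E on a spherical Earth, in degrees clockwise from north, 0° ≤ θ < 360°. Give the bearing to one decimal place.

Δλ = 169.71 − -177.37 = 347.08°; wrapped into (−180°, 180°]: -12.92°.
θ = atan2( sin Δλ · cos φ₂ , cos φ₁ · sin φ₂ − sin φ₁ · cos φ₂ · cos Δλ )
  = atan2(-0.18891, 0.08213) = -66.502° → normalised to [0°, 360°): 293.498°.

293.5°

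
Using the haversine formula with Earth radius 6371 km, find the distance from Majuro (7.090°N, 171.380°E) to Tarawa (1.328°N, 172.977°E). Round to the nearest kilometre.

Δλ = 172.977 − 171.380 = 1.597°.
Δφ = 1.328 − 7.090 = -5.762°.
a = sin²(Δφ/2) + cos φ₁ · cos φ₂ · sin²(Δλ/2) = 0.002719.
c = 2·atan2(√a, √(1−a)) = 0.10433 rad → d = 6371·c ≈ 664.71 km.

665 km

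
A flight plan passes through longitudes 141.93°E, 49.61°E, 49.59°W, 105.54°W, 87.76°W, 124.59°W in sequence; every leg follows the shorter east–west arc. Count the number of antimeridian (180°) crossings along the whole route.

0

Leg 1: +141.93° → +49.61°, shortest Δλ = -92.32° (west) — does not cross 180°.
Leg 2: +49.61° → -49.59°, shortest Δλ = -99.2° (west) — does not cross 180°.
Leg 3: -49.59° → -105.54°, shortest Δλ = -55.95° (west) — does not cross 180°.
Leg 4: -105.54° → -87.76°, shortest Δλ = 17.78° (east) — does not cross 180°.
Leg 5: -87.76° → -124.59°, shortest Δλ = -36.83° (west) — does not cross 180°.
Total crossings: 0.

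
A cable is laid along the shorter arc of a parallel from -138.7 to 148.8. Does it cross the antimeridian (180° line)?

Yes

Naïve |148.8 − -138.7| = 287.5° > 180°, so the shorter arc goes the other way round — across 180°.
Signed shortest Δλ = ((148.8 − -138.7 + 180) mod 360) − 180 = -72.5°.
Going west by 72.5° from -138.7° passes through 180° before reaching +148.8°.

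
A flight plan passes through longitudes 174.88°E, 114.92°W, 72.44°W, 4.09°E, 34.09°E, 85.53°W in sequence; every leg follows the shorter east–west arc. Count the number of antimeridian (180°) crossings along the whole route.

1

Leg 1: +174.88° → -114.92°, shortest Δλ = 70.2° (east) — crosses 180°.
Leg 2: -114.92° → -72.44°, shortest Δλ = 42.48° (east) — does not cross 180°.
Leg 3: -72.44° → +4.09°, shortest Δλ = 76.53° (east) — does not cross 180°.
Leg 4: +4.09° → +34.09°, shortest Δλ = 30.0° (east) — does not cross 180°.
Leg 5: +34.09° → -85.53°, shortest Δλ = -119.62° (west) — does not cross 180°.
Total crossings: 1.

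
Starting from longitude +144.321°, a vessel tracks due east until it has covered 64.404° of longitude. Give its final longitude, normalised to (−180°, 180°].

Start at +144.321°; shift +64.404° → +208.725°.
+208.725° lies outside (−180°, 180°]; subtract 360° → -151.275°.

-151.275°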